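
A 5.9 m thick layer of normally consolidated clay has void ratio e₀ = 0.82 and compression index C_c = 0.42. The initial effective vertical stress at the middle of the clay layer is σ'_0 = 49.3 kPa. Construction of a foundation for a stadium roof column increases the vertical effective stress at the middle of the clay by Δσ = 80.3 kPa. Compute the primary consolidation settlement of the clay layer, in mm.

S_c ≈ 572 mm

Final effective stress: σ'_f = σ'_0 + Δσ = 49.3 + 80.3 = 129.6 kPa.
Normally consolidated clay, so the full stress increment lies on the virgin compression line:
S_c = C_c·H/(1+e₀)·log₁₀(σ'_f/σ'_0) = 0.42×5.9/(1+0.82)×log₁₀(129.6/49.3)
    = 1.3615 × 0.41976 = 0.5715 m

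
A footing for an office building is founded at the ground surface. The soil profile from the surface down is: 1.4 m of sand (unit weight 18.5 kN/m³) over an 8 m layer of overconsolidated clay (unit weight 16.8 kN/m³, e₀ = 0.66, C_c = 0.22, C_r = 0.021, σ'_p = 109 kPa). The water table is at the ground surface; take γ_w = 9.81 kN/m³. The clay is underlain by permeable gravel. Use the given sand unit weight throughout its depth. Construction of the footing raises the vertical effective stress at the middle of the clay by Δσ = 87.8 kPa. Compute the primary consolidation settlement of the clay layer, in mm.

S_c ≈ 118 mm

Mid-depth of clay below the ground surface: z = 1.4 + 8/2 = 5.4 m.
Total vertical stress at mid-clay: σ_v = 18.5×1.4 + 16.8×4 = 93.1 kPa.
Pore pressure: u = 9.81×(5.4 − 0) = 52.974 kPa.
Initial effective stress: σ'_0 = σ_v − u = 93.1 − 52.974 = 40.126 kPa.
Final effective stress: σ'_f = 40.126 + 87.8 = 127.93 kPa.
σ'_f = 127.93 > σ'_p = 109 kPa, so the stress path crosses the preconsolidation pressure — recompression up to σ'_p, then virgin compression beyond:
S_c = H/(1+e₀)·[C_r·log₁₀(σ'_p/σ'_0) + C_c·log₁₀(σ'_f/σ'_p)]
    = 8/1.66 × [0.021×log₁₀(109/40.126) + 0.22×log₁₀(127.93/109)]
    = 4.8193 × [0.009114 + 0.0153] = 0.1177 m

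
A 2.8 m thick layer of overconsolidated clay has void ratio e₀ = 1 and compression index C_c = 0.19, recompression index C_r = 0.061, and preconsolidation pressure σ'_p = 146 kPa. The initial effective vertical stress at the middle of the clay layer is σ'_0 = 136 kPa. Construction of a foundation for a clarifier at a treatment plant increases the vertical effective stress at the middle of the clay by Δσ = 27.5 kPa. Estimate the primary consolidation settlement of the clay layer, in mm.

Final effective stress: σ'_f = 136 + 27.5 = 163.5 kPa.
σ'_f = 163.5 > σ'_p = 146 kPa, so the stress path crosses the preconsolidation pressure — recompression up to σ'_p, then virgin compression beyond:
S_c = H/(1+e₀)·[C_r·log₁₀(σ'_p/σ'_0) + C_c·log₁₀(σ'_f/σ'_p)]
    = 2.8/2 × [0.061×log₁₀(146/136) + 0.19×log₁₀(163.5/146)]
    = 1.4 × [0.0018797 + 0.0093413] = 0.01571 m

S_c ≈ 15.7 mm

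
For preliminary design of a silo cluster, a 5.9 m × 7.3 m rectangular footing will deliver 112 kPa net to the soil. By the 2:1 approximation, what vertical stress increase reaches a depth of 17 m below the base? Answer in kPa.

Δσ_z ≈ 8.67 kPa

By the 2:1 method the load spreads at 1 horizontal : 2 vertical, so at depth z the loaded area has grown by z in each plan dimension:
Δσ = qBL/((B+z)(L+z)) = 112×5.9×7.3/((5.9+17)(7.3+17)) = 8.6686 kPa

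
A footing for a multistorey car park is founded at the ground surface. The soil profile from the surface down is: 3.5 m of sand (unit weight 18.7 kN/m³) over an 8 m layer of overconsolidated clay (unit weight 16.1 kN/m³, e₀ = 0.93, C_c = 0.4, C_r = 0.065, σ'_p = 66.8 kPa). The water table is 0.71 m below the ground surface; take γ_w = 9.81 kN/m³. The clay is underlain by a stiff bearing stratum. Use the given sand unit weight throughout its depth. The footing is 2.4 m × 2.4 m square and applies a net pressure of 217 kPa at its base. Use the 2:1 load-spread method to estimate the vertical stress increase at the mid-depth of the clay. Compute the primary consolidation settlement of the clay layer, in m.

Mid-depth of clay below the ground surface: z = 3.5 + 8/2 = 7.5 m.
Total vertical stress at mid-clay: σ_v = 18.7×3.5 + 16.1×4 = 129.85 kPa.
Pore pressure: u = 9.81×(7.5 − 0.71) = 66.61 kPa.
Initial effective stress: σ'_0 = σ_v − u = 129.85 − 66.61 = 63.24 kPa.
Stress increase at mid-clay by the 2:1 spreading method:
Δσ = qBL/((B+z)(L+z)) = 217×2.4×2.4/((2.4+7.5)(2.4+7.5)) = 12.753 kPa
Final effective stress: σ'_f = 63.24 + 12.753 = 75.993 kPa.
σ'_f = 75.993 > σ'_p = 66.8 kPa, so the stress path crosses the preconsolidation pressure — recompression up to σ'_p, then virgin compression beyond:
S_c = H/(1+e₀)·[C_r·log₁₀(σ'_p/σ'_0) + C_c·log₁₀(σ'_f/σ'_p)]
    = 8/1.93 × [0.065×log₁₀(66.8/63.24) + 0.4×log₁₀(75.993/66.8)]
    = 4.1451 × [0.001546 + 0.022399] = 0.09925 m

S_c ≈ 0.0993 m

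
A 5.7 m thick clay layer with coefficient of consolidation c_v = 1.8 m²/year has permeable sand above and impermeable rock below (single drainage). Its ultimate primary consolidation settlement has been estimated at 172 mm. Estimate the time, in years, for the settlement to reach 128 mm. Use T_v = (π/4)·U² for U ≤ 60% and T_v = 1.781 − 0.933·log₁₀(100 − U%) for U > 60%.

Drainage path length: H_d = H = 5.7 m (single drainage).
U = S(t)/S_ult = 128/172 = 0.7442.
U > 60%: T_v = 1.781 − 0.933·log₁₀(100 − 74.419) = 0.46741.
t = T_v·H_d²/c_v = 0.46741×5.7²/1.8 = 8.437 years.

t ≈ 8.44 years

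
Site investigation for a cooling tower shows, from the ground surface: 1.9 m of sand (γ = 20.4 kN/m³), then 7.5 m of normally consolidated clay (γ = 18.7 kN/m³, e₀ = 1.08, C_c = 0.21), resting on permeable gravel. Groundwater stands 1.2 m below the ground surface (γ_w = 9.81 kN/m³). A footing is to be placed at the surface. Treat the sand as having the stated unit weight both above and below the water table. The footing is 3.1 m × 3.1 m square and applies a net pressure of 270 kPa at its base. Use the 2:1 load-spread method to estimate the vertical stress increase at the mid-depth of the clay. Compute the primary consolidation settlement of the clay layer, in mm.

Mid-depth of clay below the ground surface: z = 1.9 + 7.5/2 = 5.65 m.
Total vertical stress at mid-clay: σ_v = 20.4×1.9 + 18.7×3.75 = 108.88 kPa.
Pore pressure: u = 9.81×(5.65 − 1.2) = 43.655 kPa.
Initial effective stress: σ'_0 = σ_v − u = 108.88 − 43.655 = 65.225 kPa.
Stress increase at mid-clay by the 2:1 spreading method:
Δσ = qBL/((B+z)(L+z)) = 270×3.1×3.1/((3.1+5.65)(3.1+5.65)) = 33.89 kPa
Final effective stress: σ'_f = σ'_0 + Δσ = 65.225 + 33.89 = 99.115 kPa.
Normally consolidated clay, so the full stress increment lies on the virgin compression line:
S_c = C_c·H/(1+e₀)·log₁₀(σ'_f/σ'_0) = 0.21×7.5/(1+1.08)×log₁₀(99.115/65.225)
    = 0.75721 × 0.18173 = 0.1376 m

S_c ≈ 138 mm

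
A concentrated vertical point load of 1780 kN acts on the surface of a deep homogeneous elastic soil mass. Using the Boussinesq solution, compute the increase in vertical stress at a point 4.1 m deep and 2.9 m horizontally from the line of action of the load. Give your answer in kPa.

Δσ_z ≈ 18.3 kPa

Boussinesq vertical stress below a point load on an elastic half-space:
Δσ_z = 3P/(2πz²) · [1 + (r/z)²]^(−5/2)
r/z = 2.9/4.1 = 0.70732; [1+(r/z)²]^(−5/2) = 0.36271.
Δσ_z = 3×1780/(2π×4.1²) × 0.36271 = 50.558 × 0.36271 = 18.34 kPa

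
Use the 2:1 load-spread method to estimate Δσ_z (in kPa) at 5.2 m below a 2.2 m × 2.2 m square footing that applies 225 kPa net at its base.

Δσ_z ≈ 19.9 kPa

By the 2:1 method the load spreads at 1 horizontal : 2 vertical, so at depth z the loaded area has grown by z in each plan dimension:
Δσ = qBL/((B+z)(L+z)) = 225×2.2×2.2/((2.2+5.2)(2.2+5.2)) = 19.887 kPa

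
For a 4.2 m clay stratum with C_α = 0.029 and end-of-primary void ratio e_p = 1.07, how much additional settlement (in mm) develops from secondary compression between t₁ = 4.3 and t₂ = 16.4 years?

S_s ≈ 34.2 mm

Secondary compression: S_s = C_α·H/(1+e_p)·log₁₀(t₂/t₁)
S_s = 0.029×4.2/(1+1.07)×log₁₀(16.4/4.3)
    = 0.05884 × 0.5814 = 0.03421 m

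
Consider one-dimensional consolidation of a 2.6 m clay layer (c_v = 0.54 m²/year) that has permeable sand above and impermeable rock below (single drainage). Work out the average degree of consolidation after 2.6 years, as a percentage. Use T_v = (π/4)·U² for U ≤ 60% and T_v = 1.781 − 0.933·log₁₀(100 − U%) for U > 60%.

U ≈ 51.4 %

Drainage path length: H_d = H = 2.6 m (single drainage).
T_v = c_v·t/H_d² = 0.54×2.6/2.6² = 0.20769.
T_v = 0.20769 corresponds to the U ≤ 60% branch:
U = √(4T_v/π) = 0.5142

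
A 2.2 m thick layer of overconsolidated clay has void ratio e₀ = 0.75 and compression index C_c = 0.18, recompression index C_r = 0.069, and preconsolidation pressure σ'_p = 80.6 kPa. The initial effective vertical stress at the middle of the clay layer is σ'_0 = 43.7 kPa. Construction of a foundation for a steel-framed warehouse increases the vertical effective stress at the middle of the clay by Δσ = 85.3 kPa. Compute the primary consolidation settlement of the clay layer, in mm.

Final effective stress: σ'_f = 43.7 + 85.3 = 129 kPa.
σ'_f = 129 > σ'_p = 80.6 kPa, so the stress path crosses the preconsolidation pressure — recompression up to σ'_p, then virgin compression beyond:
S_c = H/(1+e₀)·[C_r·log₁₀(σ'_p/σ'_0) + C_c·log₁₀(σ'_f/σ'_p)]
    = 2.2/1.75 × [0.069×log₁₀(80.6/43.7) + 0.18×log₁₀(129/80.6)]
    = 1.2571 × [0.018344 + 0.036766] = 0.06928 m

S_c ≈ 69.3 mm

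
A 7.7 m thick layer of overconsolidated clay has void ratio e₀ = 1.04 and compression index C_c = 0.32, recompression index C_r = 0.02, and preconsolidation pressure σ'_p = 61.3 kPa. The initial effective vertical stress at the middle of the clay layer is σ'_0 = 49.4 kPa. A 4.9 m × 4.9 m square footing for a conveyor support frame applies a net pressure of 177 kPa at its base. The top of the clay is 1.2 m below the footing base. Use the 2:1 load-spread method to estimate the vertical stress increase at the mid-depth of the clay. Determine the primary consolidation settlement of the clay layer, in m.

Mid-depth of clay below the footing base: z = 1.2 + 7.7/2 = 5.05 m.
Stress increase at mid-clay by the 2:1 spreading method:
Δσ = qBL/((B+z)(L+z)) = 177×4.9×4.9/((4.9+5.05)(4.9+5.05)) = 42.926 kPa
Final effective stress: σ'_f = 49.4 + 42.926 = 92.326 kPa.
σ'_f = 92.326 > σ'_p = 61.3 kPa, so the stress path crosses the preconsolidation pressure — recompression up to σ'_p, then virgin compression beyond:
S_c = H/(1+e₀)·[C_r·log₁₀(σ'_p/σ'_0) + C_c·log₁₀(σ'_f/σ'_p)]
    = 7.7/2.04 × [0.02×log₁₀(61.3/49.4) + 0.32×log₁₀(92.326/61.3)]
    = 3.7745 × [0.0018747 + 0.056916] = 0.2219 m

S_c ≈ 0.222 m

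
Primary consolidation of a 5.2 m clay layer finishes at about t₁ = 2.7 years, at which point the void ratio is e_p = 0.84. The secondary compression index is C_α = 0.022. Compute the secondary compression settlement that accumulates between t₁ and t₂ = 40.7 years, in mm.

Secondary compression: S_s = C_α·H/(1+e_p)·log₁₀(t₂/t₁)
S_s = 0.022×5.2/(1+0.84)×log₁₀(40.7/2.7)
    = 0.06217 × 1.178 = 0.07326 m

S_s ≈ 73.3 mm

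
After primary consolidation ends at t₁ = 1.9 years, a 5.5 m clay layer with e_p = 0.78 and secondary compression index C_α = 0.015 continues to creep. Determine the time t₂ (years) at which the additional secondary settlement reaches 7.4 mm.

S_s = C_α·H/(1+e_p)·log₁₀(t₂/t₁) ⇒ log₁₀(t₂/t₁) = S_s·(1+e_p)/(C_α·H).
log₁₀(t₂/t₁) = 0.0074 × (1+0.78) / (0.015×5.5) = 0.1597
t₂ = t₁ × 10^0.1597 = 1.9 × 1.444 = 2.744 years

t₂ ≈ 2.74 years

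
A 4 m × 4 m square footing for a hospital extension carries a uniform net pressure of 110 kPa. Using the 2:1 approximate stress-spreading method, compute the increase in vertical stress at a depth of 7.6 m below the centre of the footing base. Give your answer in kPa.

Δσ_z ≈ 13.1 kPa

By the 2:1 method the load spreads at 1 horizontal : 2 vertical, so at depth z the loaded area has grown by z in each plan dimension:
Δσ = qBL/((B+z)(L+z)) = 110×4×4/((4+7.6)(4+7.6)) = 13.08 kPa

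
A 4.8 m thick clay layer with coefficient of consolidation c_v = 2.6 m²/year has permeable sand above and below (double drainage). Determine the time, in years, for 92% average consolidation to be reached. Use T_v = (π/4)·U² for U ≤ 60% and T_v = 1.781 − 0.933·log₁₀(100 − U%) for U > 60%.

t ≈ 2.08 years

Drainage path length: H_d = H/2 = 2.4 m (double drainage).
U > 60%: T_v = 1.781 − 0.933·log₁₀(100 − 92) = 0.93842.
t = T_v·H_d²/c_v = 0.93842×2.4²/2.6 = 2.079 years.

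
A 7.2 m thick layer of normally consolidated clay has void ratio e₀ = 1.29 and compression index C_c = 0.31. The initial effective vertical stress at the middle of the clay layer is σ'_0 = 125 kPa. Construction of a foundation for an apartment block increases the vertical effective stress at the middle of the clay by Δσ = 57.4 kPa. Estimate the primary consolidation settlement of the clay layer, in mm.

Final effective stress: σ'_f = σ'_0 + Δσ = 125 + 57.4 = 182.4 kPa.
Normally consolidated clay, so the full stress increment lies on the virgin compression line:
S_c = C_c·H/(1+e₀)·log₁₀(σ'_f/σ'_0) = 0.31×7.2/(1+1.29)×log₁₀(182.4/125)
    = 0.97467 × 0.16411 = 0.16 m

S_c ≈ 160 mm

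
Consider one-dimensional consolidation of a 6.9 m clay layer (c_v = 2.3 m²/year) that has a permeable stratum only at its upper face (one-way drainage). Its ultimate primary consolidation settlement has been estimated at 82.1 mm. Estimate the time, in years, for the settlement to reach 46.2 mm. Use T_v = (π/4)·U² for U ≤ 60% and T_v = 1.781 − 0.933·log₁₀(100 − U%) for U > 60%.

Drainage path length: H_d = H = 6.9 m (single drainage).
U = S(t)/S_ult = 46.2/82.1 = 0.5627.
U ≤ 60%: T_v = (π/4)·U² = (π/4)×0.56273² = 0.24871.
t = T_v·H_d²/c_v = 0.24871×6.9²/2.3 = 5.148 years.

t ≈ 5.15 years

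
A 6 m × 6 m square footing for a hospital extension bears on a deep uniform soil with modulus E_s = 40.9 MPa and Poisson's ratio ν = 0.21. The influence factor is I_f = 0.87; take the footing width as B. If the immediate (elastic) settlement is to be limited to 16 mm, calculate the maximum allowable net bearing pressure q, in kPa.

E_s = 40.9 MPa = 40900 kPa.
S_e = q·B·(1−ν²)/E_s · I_f  ⇒  q = S_e·E_s / (B·(1−ν²)·I_f).
q = 0.016 × 40900 / (6 × 0.9559 × 0.87) = 131.1 kPa

q ≈ 131 kPa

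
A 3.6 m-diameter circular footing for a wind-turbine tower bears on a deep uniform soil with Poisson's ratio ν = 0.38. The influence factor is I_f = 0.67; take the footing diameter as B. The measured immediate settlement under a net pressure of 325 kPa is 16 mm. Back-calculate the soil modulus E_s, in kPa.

S_e = q·B·(1−ν²)/E_s · I_f  ⇒  E_s = q·B·(1−ν²)·I_f / S_e.
E_s = 325 × 3.6 × 0.8556 × 0.67 / 0.016 = 41920 kPa

E_s ≈ 41900 kPa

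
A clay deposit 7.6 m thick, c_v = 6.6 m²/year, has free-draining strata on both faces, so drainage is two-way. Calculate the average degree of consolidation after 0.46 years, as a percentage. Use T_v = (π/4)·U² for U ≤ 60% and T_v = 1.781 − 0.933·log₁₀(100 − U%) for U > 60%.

Drainage path length: H_d = H/2 = 3.8 m (double drainage).
T_v = c_v·t/H_d² = 6.6×0.46/3.8² = 0.21025.
T_v = 0.21025 corresponds to the U ≤ 60% branch:
U = √(4T_v/π) = 0.5174

U ≈ 51.7 %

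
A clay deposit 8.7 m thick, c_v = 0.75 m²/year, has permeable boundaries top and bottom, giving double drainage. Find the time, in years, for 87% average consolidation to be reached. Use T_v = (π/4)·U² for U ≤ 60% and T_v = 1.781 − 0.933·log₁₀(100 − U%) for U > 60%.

t ≈ 18.7 years

Drainage path length: H_d = H/2 = 4.35 m (double drainage).
U > 60%: T_v = 1.781 − 0.933·log₁₀(100 − 87) = 0.74169.
t = T_v·H_d²/c_v = 0.74169×4.35²/0.75 = 18.71 years.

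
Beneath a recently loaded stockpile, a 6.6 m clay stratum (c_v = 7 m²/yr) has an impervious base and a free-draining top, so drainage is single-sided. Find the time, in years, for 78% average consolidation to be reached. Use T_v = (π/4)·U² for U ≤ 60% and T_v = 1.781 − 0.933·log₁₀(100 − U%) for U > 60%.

t ≈ 3.29 years

Drainage path length: H_d = H = 6.6 m (single drainage).
U > 60%: T_v = 1.781 − 0.933·log₁₀(100 − 78) = 0.52852.
t = T_v·H_d²/c_v = 0.52852×6.6²/7 = 3.289 years.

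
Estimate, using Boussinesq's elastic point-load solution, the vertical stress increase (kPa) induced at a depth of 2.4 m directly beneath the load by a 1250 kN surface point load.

Boussinesq vertical stress below a point load on an elastic half-space:
Δσ_z = 3P/(2πz²) · [1 + (r/z)²]^(−5/2)
r/z = 0/2.4 = 0; [1+(r/z)²]^(−5/2) = 1.
Δσ_z = 3×1250/(2π×2.4²) × 1 = 103.62 × 1 = 103.6 kPa

Δσ_z ≈ 104 kPa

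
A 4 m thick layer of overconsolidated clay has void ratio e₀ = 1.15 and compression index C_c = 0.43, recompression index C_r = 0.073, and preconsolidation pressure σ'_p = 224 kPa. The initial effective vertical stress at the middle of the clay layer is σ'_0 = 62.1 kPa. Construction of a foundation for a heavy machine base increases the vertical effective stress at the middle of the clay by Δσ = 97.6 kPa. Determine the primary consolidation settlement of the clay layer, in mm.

S_c ≈ 55.7 mm

Final effective stress: σ'_f = 62.1 + 97.6 = 159.7 kPa.
σ'_f = 159.7 ≤ σ'_p = 224 kPa, so the clay remains overconsolidated and only the recompression index applies:
S_c = C_r·H/(1+e₀)·log₁₀(σ'_f/σ'_0) = 0.073×4/2.15×log₁₀(159.7/62.1)
    = 0.13582 × 0.41021 = 0.05571 m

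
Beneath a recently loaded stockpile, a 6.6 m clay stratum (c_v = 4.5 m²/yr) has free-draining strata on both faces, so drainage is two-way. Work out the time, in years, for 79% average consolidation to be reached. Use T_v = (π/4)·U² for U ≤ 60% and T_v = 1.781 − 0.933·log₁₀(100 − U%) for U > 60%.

Drainage path length: H_d = H/2 = 3.3 m (double drainage).
U > 60%: T_v = 1.781 − 0.933·log₁₀(100 − 79) = 0.54737.
t = T_v·H_d²/c_v = 0.54737×3.3²/4.5 = 1.325 years.

t ≈ 1.32 years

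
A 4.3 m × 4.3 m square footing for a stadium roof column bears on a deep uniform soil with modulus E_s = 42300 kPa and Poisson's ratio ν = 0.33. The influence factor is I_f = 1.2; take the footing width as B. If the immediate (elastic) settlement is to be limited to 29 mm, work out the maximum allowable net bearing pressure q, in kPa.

S_e = q·B·(1−ν²)/E_s · I_f  ⇒  q = S_e·E_s / (B·(1−ν²)·I_f).
q = 0.029 × 42300 / (4.3 × 0.8911 × 1.2) = 266.8 kPa

q ≈ 267 kPa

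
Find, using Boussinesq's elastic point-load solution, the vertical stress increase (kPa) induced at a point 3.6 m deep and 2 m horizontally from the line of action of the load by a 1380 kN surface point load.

Boussinesq vertical stress below a point load on an elastic half-space:
Δσ_z = 3P/(2πz²) · [1 + (r/z)²]^(−5/2)
r/z = 2/3.6 = 0.55556; [1+(r/z)²]^(−5/2) = 0.51044.
Δσ_z = 3×1380/(2π×3.6²) × 0.51044 = 50.841 × 0.51044 = 25.95 kPa

Δσ_z ≈ 26 kPa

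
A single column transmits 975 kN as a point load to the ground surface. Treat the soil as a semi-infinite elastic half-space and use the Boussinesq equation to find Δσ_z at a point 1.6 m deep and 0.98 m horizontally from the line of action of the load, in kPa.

Boussinesq vertical stress below a point load on an elastic half-space:
Δσ_z = 3P/(2πz²) · [1 + (r/z)²]^(−5/2)
r/z = 0.98/1.6 = 0.6125; [1+(r/z)²]^(−5/2) = 0.45094.
Δσ_z = 3×975/(2π×1.6²) × 0.45094 = 181.85 × 0.45094 = 82 kPa

Δσ_z ≈ 82 kPa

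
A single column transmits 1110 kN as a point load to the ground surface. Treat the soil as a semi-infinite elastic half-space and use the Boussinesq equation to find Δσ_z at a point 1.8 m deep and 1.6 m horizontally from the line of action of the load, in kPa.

Boussinesq vertical stress below a point load on an elastic half-space:
Δσ_z = 3P/(2πz²) · [1 + (r/z)²]^(−5/2)
r/z = 1.6/1.8 = 0.88889; [1+(r/z)²]^(−5/2) = 0.23323.
Δσ_z = 3×1110/(2π×1.8²) × 0.23323 = 163.58 × 0.23323 = 38.15 kPa

Δσ_z ≈ 38.2 kPa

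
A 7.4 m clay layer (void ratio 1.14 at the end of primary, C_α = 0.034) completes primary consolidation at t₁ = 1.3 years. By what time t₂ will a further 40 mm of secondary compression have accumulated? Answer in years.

S_s = C_α·H/(1+e_p)·log₁₀(t₂/t₁) ⇒ log₁₀(t₂/t₁) = S_s·(1+e_p)/(C_α·H).
log₁₀(t₂/t₁) = 0.04 × (1+1.14) / (0.034×7.4) = 0.3402
t₂ = t₁ × 10^0.3402 = 1.3 × 2.189 = 2.846 years

t₂ ≈ 2.85 years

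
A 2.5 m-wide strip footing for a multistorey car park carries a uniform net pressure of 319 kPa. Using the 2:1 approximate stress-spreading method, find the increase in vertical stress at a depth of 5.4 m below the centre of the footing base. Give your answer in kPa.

By the 2:1 method the load spreads at 1 horizontal : 2 vertical, so at depth z the loaded area has grown by z in each plan dimension:
Δσ = qB/(B+z) = 319×2.5/(2.5+5.4) = 100.95 kPa

Δσ_z ≈ 101 kPa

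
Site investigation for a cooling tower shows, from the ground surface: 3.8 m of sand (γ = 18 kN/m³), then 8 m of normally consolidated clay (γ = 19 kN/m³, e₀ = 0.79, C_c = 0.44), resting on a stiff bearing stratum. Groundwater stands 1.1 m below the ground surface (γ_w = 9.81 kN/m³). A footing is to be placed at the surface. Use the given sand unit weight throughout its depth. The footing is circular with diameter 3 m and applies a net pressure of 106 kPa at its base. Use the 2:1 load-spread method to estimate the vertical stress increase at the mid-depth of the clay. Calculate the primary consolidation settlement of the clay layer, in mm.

S_c ≈ 84.5 mm

Mid-depth of clay below the ground surface: z = 3.8 + 8/2 = 7.8 m.
Total vertical stress at mid-clay: σ_v = 18×3.8 + 19×4 = 144.4 kPa.
Pore pressure: u = 9.81×(7.8 − 1.1) = 65.727 kPa.
Initial effective stress: σ'_0 = σ_v − u = 144.4 − 65.727 = 78.673 kPa.
Stress increase at mid-clay by the 2:1 spreading method:
Δσ ≈ qD²/(D+z)² = 106×3²/(3+7.8)² = 8.179 kPa
Final effective stress: σ'_f = σ'_0 + Δσ = 78.673 + 8.179 = 86.852 kPa.
Normally consolidated clay, so the full stress increment lies on the virgin compression line:
S_c = C_c·H/(1+e₀)·log₁₀(σ'_f/σ'_0) = 0.44×8/(1+0.79)×log₁₀(86.852/78.673)
    = 1.9665 × 0.042954 = 0.08447 m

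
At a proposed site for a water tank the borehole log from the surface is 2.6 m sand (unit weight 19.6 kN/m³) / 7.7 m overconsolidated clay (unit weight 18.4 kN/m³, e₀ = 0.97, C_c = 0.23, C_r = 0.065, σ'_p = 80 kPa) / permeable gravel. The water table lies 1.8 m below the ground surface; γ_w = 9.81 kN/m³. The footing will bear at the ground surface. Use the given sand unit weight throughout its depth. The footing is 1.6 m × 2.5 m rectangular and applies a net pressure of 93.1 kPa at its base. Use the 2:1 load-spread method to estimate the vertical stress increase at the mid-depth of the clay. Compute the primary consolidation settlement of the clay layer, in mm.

Mid-depth of clay below the ground surface: z = 2.6 + 7.7/2 = 6.45 m.
Total vertical stress at mid-clay: σ_v = 19.6×2.6 + 18.4×3.85 = 121.8 kPa.
Pore pressure: u = 9.81×(6.45 − 1.8) = 45.617 kPa.
Initial effective stress: σ'_0 = σ_v − u = 121.8 − 45.617 = 76.183 kPa.
Stress increase at mid-clay by the 2:1 spreading method:
Δσ = qBL/((B+z)(L+z)) = 93.1×1.6×2.5/((1.6+6.45)(2.5+6.45)) = 5.1688 kPa
Final effective stress: σ'_f = 76.183 + 5.1688 = 81.352 kPa.
σ'_f = 81.352 > σ'_p = 80 kPa, so the stress path crosses the preconsolidation pressure — recompression up to σ'_p, then virgin compression beyond:
S_c = H/(1+e₀)·[C_r·log₁₀(σ'_p/σ'_0) + C_c·log₁₀(σ'_f/σ'_p)]
    = 7.7/1.97 × [0.065×log₁₀(80/76.183) + 0.23×log₁₀(81.352/80)]
    = 3.9086 × [0.0013801 + 0.001674] = 0.01194 m

S_c ≈ 11.9 mm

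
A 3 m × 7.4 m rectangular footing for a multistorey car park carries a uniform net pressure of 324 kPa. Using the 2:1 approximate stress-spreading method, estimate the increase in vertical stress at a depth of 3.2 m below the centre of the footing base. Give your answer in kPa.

By the 2:1 method the load spreads at 1 horizontal : 2 vertical, so at depth z the loaded area has grown by z in each plan dimension:
Δσ = qBL/((B+z)(L+z)) = 324×3×7.4/((3+3.2)(7.4+3.2)) = 109.45 kPa

Δσ_z ≈ 109 kPa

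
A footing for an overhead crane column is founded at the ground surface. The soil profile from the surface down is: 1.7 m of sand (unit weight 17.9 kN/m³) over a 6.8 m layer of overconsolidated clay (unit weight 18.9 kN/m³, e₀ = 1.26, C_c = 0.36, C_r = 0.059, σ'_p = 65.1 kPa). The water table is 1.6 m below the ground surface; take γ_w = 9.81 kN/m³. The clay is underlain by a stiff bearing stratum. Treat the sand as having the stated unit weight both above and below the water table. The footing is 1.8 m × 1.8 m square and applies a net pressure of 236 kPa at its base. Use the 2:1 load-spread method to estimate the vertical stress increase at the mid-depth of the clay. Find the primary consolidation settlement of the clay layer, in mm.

Mid-depth of clay below the ground surface: z = 1.7 + 6.8/2 = 5.1 m.
Total vertical stress at mid-clay: σ_v = 17.9×1.7 + 18.9×3.4 = 94.69 kPa.
Pore pressure: u = 9.81×(5.1 − 1.6) = 34.335 kPa.
Initial effective stress: σ'_0 = σ_v − u = 94.69 − 34.335 = 60.355 kPa.
Stress increase at mid-clay by the 2:1 spreading method:
Δσ = qBL/((B+z)(L+z)) = 236×1.8×1.8/((1.8+5.1)(1.8+5.1)) = 16.06 kPa
Final effective stress: σ'_f = 60.355 + 16.06 = 76.415 kPa.
σ'_f = 76.415 > σ'_p = 65.1 kPa, so the stress path crosses the preconsolidation pressure — recompression up to σ'_p, then virgin compression beyond:
S_c = H/(1+e₀)·[C_r·log₁₀(σ'_p/σ'_0) + C_c·log₁₀(σ'_f/σ'_p)]
    = 6.8/2.26 × [0.059×log₁₀(65.1/60.355) + 0.36×log₁₀(76.415/65.1)]
    = 3.0088 × [0.0019392 + 0.025055] = 0.08122 m

S_c ≈ 81.2 mm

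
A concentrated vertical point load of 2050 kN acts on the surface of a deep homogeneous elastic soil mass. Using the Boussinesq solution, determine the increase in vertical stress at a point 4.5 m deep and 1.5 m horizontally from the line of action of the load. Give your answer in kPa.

Boussinesq vertical stress below a point load on an elastic half-space:
Δσ_z = 3P/(2πz²) · [1 + (r/z)²]^(−5/2)
r/z = 1.5/4.5 = 0.33333; [1+(r/z)²]^(−5/2) = 0.76843.
Δσ_z = 3×2050/(2π×4.5²) × 0.76843 = 48.336 × 0.76843 = 37.14 kPa

Δσ_z ≈ 37.1 kPa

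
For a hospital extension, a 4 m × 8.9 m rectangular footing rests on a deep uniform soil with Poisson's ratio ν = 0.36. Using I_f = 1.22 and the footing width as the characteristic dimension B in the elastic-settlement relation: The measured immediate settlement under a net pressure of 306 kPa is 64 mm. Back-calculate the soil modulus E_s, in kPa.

S_e = q·B·(1−ν²)/E_s · I_f  ⇒  E_s = q·B·(1−ν²)·I_f / S_e.
E_s = 306 × 4 × 0.8704 × 1.22 / 0.064 = 20310 kPa

E_s ≈ 20300 kPa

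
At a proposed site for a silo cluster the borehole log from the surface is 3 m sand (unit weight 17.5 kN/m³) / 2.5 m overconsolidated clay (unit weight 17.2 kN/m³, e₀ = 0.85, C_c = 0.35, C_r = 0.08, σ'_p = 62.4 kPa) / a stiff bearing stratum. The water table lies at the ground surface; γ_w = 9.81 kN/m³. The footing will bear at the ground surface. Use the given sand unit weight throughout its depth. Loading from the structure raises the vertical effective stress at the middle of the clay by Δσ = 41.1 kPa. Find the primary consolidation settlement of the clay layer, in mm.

S_c ≈ 64.3 mm

Mid-depth of clay below the ground surface: z = 3 + 2.5/2 = 4.25 m.
Total vertical stress at mid-clay: σ_v = 17.5×3 + 17.2×1.25 = 74 kPa.
Pore pressure: u = 9.81×(4.25 − 0) = 41.693 kPa.
Initial effective stress: σ'_0 = σ_v − u = 74 − 41.693 = 32.307 kPa.
Final effective stress: σ'_f = 32.307 + 41.1 = 73.407 kPa.
σ'_f = 73.407 > σ'_p = 62.4 kPa, so the stress path crosses the preconsolidation pressure — recompression up to σ'_p, then virgin compression beyond:
S_c = H/(1+e₀)·[C_r·log₁₀(σ'_p/σ'_0) + C_c·log₁₀(σ'_f/σ'_p)]
    = 2.5/1.85 × [0.08×log₁₀(62.4/32.307) + 0.35×log₁₀(73.407/62.4)]
    = 1.3514 × [0.022871 + 0.024694] = 0.06428 m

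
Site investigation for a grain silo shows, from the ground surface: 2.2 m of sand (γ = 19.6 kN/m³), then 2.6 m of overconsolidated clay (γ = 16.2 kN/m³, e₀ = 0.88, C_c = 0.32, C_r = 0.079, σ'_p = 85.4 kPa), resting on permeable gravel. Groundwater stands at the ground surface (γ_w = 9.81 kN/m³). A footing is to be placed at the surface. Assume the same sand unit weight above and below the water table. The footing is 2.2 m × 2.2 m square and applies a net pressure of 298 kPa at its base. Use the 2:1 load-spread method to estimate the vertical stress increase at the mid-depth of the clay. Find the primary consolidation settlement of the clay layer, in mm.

S_c ≈ 43.2 mm

Mid-depth of clay below the ground surface: z = 2.2 + 2.6/2 = 3.5 m.
Total vertical stress at mid-clay: σ_v = 19.6×2.2 + 16.2×1.3 = 64.18 kPa.
Pore pressure: u = 9.81×(3.5 − 0) = 34.335 kPa.
Initial effective stress: σ'_0 = σ_v − u = 64.18 − 34.335 = 29.845 kPa.
Stress increase at mid-clay by the 2:1 spreading method:
Δσ = qBL/((B+z)(L+z)) = 298×2.2×2.2/((2.2+3.5)(2.2+3.5)) = 44.393 kPa
Final effective stress: σ'_f = 29.845 + 44.393 = 74.238 kPa.
σ'_f = 74.238 ≤ σ'_p = 85.4 kPa, so the clay remains overconsolidated and only the recompression index applies:
S_c = C_r·H/(1+e₀)·log₁₀(σ'_f/σ'_0) = 0.079×2.6/1.88×log₁₀(74.238/29.845)
    = 0.10926 × 0.39575 = 0.04324 m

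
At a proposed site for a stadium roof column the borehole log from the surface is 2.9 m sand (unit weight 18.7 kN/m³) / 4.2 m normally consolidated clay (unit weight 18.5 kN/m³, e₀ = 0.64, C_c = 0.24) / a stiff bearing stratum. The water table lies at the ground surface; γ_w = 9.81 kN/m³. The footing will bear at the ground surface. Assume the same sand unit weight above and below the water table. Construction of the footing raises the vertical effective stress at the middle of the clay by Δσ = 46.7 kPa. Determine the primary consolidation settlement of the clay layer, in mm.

S_c ≈ 193 mm

Mid-depth of clay below the ground surface: z = 2.9 + 4.2/2 = 5 m.
Total vertical stress at mid-clay: σ_v = 18.7×2.9 + 18.5×2.1 = 93.08 kPa.
Pore pressure: u = 9.81×(5 − 0) = 49.05 kPa.
Initial effective stress: σ'_0 = σ_v − u = 93.08 − 49.05 = 44.03 kPa.
Final effective stress: σ'_f = σ'_0 + Δσ = 44.03 + 46.7 = 90.73 kPa.
Normally consolidated clay, so the full stress increment lies on the virgin compression line:
S_c = C_c·H/(1+e₀)·log₁₀(σ'_f/σ'_0) = 0.24×4.2/(1+0.64)×log₁₀(90.73/44.03)
    = 0.61463 × 0.314 = 0.193 m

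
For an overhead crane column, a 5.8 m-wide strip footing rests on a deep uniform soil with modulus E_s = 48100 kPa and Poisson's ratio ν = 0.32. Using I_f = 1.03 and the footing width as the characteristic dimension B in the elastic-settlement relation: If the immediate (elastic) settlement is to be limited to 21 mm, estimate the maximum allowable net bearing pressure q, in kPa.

S_e = q·B·(1−ν²)/E_s · I_f  ⇒  q = S_e·E_s / (B·(1−ν²)·I_f).
q = 0.021 × 48100 / (5.8 × 0.8976 × 1.03) = 188.4 kPa

q ≈ 188 kPa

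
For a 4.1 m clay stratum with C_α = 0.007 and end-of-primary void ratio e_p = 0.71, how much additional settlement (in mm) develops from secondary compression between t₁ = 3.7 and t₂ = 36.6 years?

S_s ≈ 16.7 mm

Secondary compression: S_s = C_α·H/(1+e_p)·log₁₀(t₂/t₁)
S_s = 0.007×4.1/(1+0.71)×log₁₀(36.6/3.7)
    = 0.01678 × 0.9953 = 0.0167 m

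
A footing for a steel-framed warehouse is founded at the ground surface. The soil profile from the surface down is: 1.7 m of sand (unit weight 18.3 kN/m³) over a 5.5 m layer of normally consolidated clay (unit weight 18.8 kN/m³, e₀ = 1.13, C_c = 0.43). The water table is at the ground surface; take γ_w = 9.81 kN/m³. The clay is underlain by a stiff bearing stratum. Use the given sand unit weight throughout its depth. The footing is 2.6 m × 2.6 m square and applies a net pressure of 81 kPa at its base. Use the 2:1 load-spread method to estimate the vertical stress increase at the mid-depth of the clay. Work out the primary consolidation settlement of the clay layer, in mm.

S_c ≈ 120 mm

Mid-depth of clay below the ground surface: z = 1.7 + 5.5/2 = 4.45 m.
Total vertical stress at mid-clay: σ_v = 18.3×1.7 + 18.8×2.75 = 82.81 kPa.
Pore pressure: u = 9.81×(4.45 − 0) = 43.655 kPa.
Initial effective stress: σ'_0 = σ_v − u = 82.81 − 43.655 = 39.155 kPa.
Stress increase at mid-clay by the 2:1 spreading method:
Δσ = qBL/((B+z)(L+z)) = 81×2.6×2.6/((2.6+4.45)(2.6+4.45)) = 11.017 kPa
Final effective stress: σ'_f = σ'_0 + Δσ = 39.155 + 11.017 = 50.172 kPa.
Normally consolidated clay, so the full stress increment lies on the virgin compression line:
S_c = C_c·H/(1+e₀)·log₁₀(σ'_f/σ'_0) = 0.43×5.5/(1+1.13)×log₁₀(50.172/39.155)
    = 1.1103 × 0.10767 = 0.1195 m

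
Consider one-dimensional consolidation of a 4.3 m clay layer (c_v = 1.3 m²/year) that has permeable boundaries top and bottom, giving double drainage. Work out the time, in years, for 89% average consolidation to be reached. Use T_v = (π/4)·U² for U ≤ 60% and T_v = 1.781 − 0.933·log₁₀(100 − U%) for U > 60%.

t ≈ 2.88 years

Drainage path length: H_d = H/2 = 2.15 m (double drainage).
U > 60%: T_v = 1.781 − 0.933·log₁₀(100 − 89) = 0.80938.
t = T_v·H_d²/c_v = 0.80938×2.15²/1.3 = 2.878 years.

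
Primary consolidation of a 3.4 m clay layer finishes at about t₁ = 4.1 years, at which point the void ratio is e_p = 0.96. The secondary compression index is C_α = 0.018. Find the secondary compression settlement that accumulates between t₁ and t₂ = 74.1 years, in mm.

Secondary compression: S_s = C_α·H/(1+e_p)·log₁₀(t₂/t₁)
S_s = 0.018×3.4/(1+0.96)×log₁₀(74.1/4.1)
    = 0.03122 × 1.257 = 0.03925 m

S_s ≈ 39.3 mm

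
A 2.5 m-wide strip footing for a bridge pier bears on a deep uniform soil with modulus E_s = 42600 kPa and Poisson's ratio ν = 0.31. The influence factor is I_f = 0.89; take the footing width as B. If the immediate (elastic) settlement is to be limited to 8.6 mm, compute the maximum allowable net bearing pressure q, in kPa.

q ≈ 182 kPa

S_e = q·B·(1−ν²)/E_s · I_f  ⇒  q = S_e·E_s / (B·(1−ν²)·I_f).
q = 0.0086 × 42600 / (2.5 × 0.9039 × 0.89) = 182.2 kPa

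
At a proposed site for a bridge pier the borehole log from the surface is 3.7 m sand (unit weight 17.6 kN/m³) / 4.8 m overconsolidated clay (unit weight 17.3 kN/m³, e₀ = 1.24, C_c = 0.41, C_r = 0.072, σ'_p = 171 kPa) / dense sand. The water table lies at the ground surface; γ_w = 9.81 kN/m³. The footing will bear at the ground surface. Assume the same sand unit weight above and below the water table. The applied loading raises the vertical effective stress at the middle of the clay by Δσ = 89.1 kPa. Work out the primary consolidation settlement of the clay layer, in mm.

Mid-depth of clay below the ground surface: z = 3.7 + 4.8/2 = 6.1 m.
Total vertical stress at mid-clay: σ_v = 17.6×3.7 + 17.3×2.4 = 106.64 kPa.
Pore pressure: u = 9.81×(6.1 − 0) = 59.841 kPa.
Initial effective stress: σ'_0 = σ_v − u = 106.64 − 59.841 = 46.799 kPa.
Final effective stress: σ'_f = 46.799 + 89.1 = 135.9 kPa.
σ'_f = 135.9 ≤ σ'_p = 171 kPa, so the clay remains overconsolidated and only the recompression index applies:
S_c = C_r·H/(1+e₀)·log₁₀(σ'_f/σ'_0) = 0.072×4.8/2.24×log₁₀(135.9/46.799)
    = 0.15429 × 0.46298 = 0.07143 m

S_c ≈ 71.4 mm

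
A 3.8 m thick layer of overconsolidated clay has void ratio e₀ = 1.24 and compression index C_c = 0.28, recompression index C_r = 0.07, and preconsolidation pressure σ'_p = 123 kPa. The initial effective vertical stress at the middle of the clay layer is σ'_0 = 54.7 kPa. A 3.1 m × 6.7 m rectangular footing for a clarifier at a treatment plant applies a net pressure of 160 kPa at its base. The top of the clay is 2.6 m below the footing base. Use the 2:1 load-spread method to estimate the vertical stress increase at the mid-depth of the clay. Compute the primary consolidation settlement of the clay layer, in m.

Mid-depth of clay below the footing base: z = 2.6 + 3.8/2 = 4.5 m.
Stress increase at mid-clay by the 2:1 spreading method:
Δσ = qBL/((B+z)(L+z)) = 160×3.1×6.7/((3.1+4.5)(6.7+4.5)) = 39.041 kPa
Final effective stress: σ'_f = 54.7 + 39.041 = 93.741 kPa.
σ'_f = 93.741 ≤ σ'_p = 123 kPa, so the clay remains overconsolidated and only the recompression index applies:
S_c = C_r·H/(1+e₀)·log₁₀(σ'_f/σ'_0) = 0.07×3.8/2.24×log₁₀(93.741/54.7)
    = 0.11875 × 0.23394 = 0.02778 m

S_c ≈ 0.0278 m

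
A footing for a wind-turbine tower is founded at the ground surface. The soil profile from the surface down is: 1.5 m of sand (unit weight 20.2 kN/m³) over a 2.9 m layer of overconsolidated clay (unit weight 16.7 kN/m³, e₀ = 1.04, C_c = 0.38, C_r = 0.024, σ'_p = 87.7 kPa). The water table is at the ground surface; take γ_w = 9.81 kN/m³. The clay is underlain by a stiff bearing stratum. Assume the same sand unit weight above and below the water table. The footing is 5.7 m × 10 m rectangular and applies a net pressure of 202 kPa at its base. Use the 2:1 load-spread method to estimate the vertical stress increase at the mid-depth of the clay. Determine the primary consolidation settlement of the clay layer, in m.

Mid-depth of clay below the ground surface: z = 1.5 + 2.9/2 = 2.95 m.
Total vertical stress at mid-clay: σ_v = 20.2×1.5 + 16.7×1.45 = 54.515 kPa.
Pore pressure: u = 9.81×(2.95 − 0) = 28.94 kPa.
Initial effective stress: σ'_0 = σ_v − u = 54.515 − 28.94 = 25.575 kPa.
Stress increase at mid-clay by the 2:1 spreading method:
Δσ = qBL/((B+z)(L+z)) = 202×5.7×10/((5.7+2.95)(10+2.95)) = 102.79 kPa
Final effective stress: σ'_f = 25.575 + 102.79 = 128.37 kPa.
σ'_f = 128.37 > σ'_p = 87.7 kPa, so the stress path crosses the preconsolidation pressure — recompression up to σ'_p, then virgin compression beyond:
S_c = H/(1+e₀)·[C_r·log₁₀(σ'_p/σ'_0) + C_c·log₁₀(σ'_f/σ'_p)]
    = 2.9/2.04 × [0.024×log₁₀(87.7/25.575) + 0.38×log₁₀(128.37/87.7)]
    = 1.4216 × [0.012844 + 0.062876] = 0.1076 m

S_c ≈ 0.108 m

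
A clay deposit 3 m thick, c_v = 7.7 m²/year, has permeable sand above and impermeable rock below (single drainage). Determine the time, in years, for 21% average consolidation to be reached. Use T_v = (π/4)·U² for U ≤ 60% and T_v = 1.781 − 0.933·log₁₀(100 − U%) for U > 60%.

Drainage path length: H_d = H = 3 m (single drainage).
U ≤ 60%: T_v = (π/4)·U² = (π/4)×0.21² = 0.034636.
t = T_v·H_d²/c_v = 0.034636×3²/7.7 = 0.04048 years.

t ≈ 0.0405 years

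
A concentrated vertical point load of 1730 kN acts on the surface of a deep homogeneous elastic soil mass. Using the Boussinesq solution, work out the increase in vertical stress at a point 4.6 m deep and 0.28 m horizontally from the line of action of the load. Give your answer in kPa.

Δσ_z ≈ 38.7 kPa

Boussinesq vertical stress below a point load on an elastic half-space:
Δσ_z = 3P/(2πz²) · [1 + (r/z)²]^(−5/2)
r/z = 0.28/4.6 = 0.06087; [1+(r/z)²]^(−5/2) = 0.9908.
Δσ_z = 3×1730/(2π×4.6²) × 0.9908 = 39.037 × 0.9908 = 38.68 kPa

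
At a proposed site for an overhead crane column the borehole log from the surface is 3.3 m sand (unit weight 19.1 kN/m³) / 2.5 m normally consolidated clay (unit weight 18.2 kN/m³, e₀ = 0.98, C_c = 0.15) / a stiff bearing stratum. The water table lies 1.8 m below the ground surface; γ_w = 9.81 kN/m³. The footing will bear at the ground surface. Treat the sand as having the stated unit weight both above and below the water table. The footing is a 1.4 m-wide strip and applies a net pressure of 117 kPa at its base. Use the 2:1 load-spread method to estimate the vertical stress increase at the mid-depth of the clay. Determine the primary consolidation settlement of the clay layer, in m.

Mid-depth of clay below the ground surface: z = 3.3 + 2.5/2 = 4.55 m.
Total vertical stress at mid-clay: σ_v = 19.1×3.3 + 18.2×1.25 = 85.78 kPa.
Pore pressure: u = 9.81×(4.55 − 1.8) = 26.978 kPa.
Initial effective stress: σ'_0 = σ_v − u = 85.78 − 26.978 = 58.802 kPa.
Stress increase at mid-clay by the 2:1 spreading method:
Δσ = qB/(B+z) = 117×1.4/(1.4+4.55) = 27.529 kPa
Final effective stress: σ'_f = σ'_0 + Δσ = 58.802 + 27.529 = 86.331 kPa.
Normally consolidated clay, so the full stress increment lies on the virgin compression line:
S_c = C_c·H/(1+e₀)·log₁₀(σ'_f/σ'_0) = 0.15×2.5/(1+0.98)×log₁₀(86.331/58.802)
    = 0.18939 × 0.16677 = 0.03158 m

S_c ≈ 0.0316 m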